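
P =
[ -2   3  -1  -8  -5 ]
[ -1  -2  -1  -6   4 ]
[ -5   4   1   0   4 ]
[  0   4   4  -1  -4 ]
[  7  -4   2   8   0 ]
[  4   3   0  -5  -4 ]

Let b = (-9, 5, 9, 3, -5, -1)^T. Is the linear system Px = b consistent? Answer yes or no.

no

Row reduce the augmented matrix [P | b].
R2 ← R2 − (1/2)·R1: [0, -7/2, -1/2, -2, 13/2, 19/2]
R3 ← R3 − (5/2)·R1: [0, -7/2, 7/2, 20, 33/2, 63/2]
R5 ← R5 + (7/2)·R1: [0, 13/2, -3/2, -20, -35/2, -73/2]
R6 ← R6 + (2)·R1: [0, 9, -2, -21, -14, -19]
R3 ← R3 − R2: [0, 0, 4, 22, 10, 22]
R4 ← R4 + (8/7)·R2: [0, 0, 24/7, -23/7, 24/7, 97/7]
R5 ← R5 + (13/7)·R2: [0, 0, -17/7, -166/7, -38/7, -132/7]
R6 ← R6 + (18/7)·R2: [0, 0, -23/7, -183/7, 19/7, 38/7]
R4 ← R4 − (6/7)·R3: [0, 0, 0, -155/7, -36/7, -5]
R5 ← R5 + (17/28)·R3: [0, 0, 0, -145/14, 9/14, -11/2]
R6 ← R6 + (23/28)·R3: [0, 0, 0, -113/14, 153/14, 47/2]
R5 ← R5 − (29/62)·R4: [0, 0, 0, 0, 189/62, -98/31]
R6 ← R6 − (113/310)·R4: [0, 0, 0, 0, 3969/310, 785/31]
R6 ← R6 − (21/5)·R5: [0, 0, 0, 0, 0, 193/5]
The echelon form has 6 nonzero rows; the last pivot sits in the augmented column, so rank(P) = 5 but rank([P|b]) = 6.
Since the ranks differ, the system is inconsistent.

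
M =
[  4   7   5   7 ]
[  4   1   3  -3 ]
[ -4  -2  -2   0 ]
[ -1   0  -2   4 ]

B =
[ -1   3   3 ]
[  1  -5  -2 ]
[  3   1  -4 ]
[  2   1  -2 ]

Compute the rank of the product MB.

3

First compute MB:
[[ 32, -11, -36],
 [  0,   7,   4],
 [ -4,  -4,   0],
 [  3,  -1,  -3]]
Now row reduce the product.
R3 ← R3 + (1/8)·R1: [0, -43/8, -9/2]
R4 ← R4 − (3/32)·R1: [0, 1/32, 3/8]
R3 ← R3 + (43/56)·R2: [0, 0, -10/7]
R4 ← R4 − (1/224)·R2: [0, 0, 5/14]
R4 ← R4 + (1/4)·R3: [0, 0, 0]
3 nonzero rows, so rank(MB) = 3.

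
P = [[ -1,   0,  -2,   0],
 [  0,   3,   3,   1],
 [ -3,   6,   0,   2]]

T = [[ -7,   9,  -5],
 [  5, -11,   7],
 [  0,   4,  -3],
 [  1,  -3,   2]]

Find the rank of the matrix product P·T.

2

First compute PT:
[[  7, -17,  11],
 [ 16, -24,  14],
 [ 53, -99,  61]]
Now row reduce the product.
R2 ← R2 − (16/7)·R1: [0, 104/7, -78/7]
R3 ← R3 − (53/7)·R1: [0, 208/7, -156/7]
R3 ← R3 − (2)·R2: [0, 0, 0]
2 nonzero rows, so rank(PT) = 2.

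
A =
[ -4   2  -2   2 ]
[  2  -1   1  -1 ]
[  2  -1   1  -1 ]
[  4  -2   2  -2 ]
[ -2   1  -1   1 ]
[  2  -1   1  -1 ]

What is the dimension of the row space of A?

1

Row reduce to echelon form.
R2 ← R2 + (1/2)·R1: [0, 0, 0, 0]
R3 ← R3 + (1/2)·R1: [0, 0, 0, 0]
R4 ← R4 + R1: [0, 0, 0, 0]
R5 ← R5 − (1/2)·R1: [0, 0, 0, 0]
R6 ← R6 + (1/2)·R1: [0, 0, 0, 0]
Echelon form has 1 nonzero row, so rank(A) = 1.
The row space has dimension equal to the rank: 1.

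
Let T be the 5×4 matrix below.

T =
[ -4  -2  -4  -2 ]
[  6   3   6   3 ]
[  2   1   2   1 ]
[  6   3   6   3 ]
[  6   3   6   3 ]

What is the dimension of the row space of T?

Row reduce to echelon form.
R2 ← R2 + (3/2)·R1: [0, 0, 0, 0]
R3 ← R3 + (1/2)·R1: [0, 0, 0, 0]
R4 ← R4 + (3/2)·R1: [0, 0, 0, 0]
R5 ← R5 + (3/2)·R1: [0, 0, 0, 0]
Echelon form has 1 nonzero row, so rank(T) = 1.
The row space has dimension equal to the rank: 1.

1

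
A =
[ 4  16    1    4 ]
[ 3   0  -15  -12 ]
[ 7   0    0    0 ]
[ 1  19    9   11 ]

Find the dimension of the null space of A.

1

Row reduce to echelon form.
R2 ← R2 − (3/4)·R1: [0, -12, -63/4, -15]
R3 ← R3 − (7/4)·R1: [0, -28, -7/4, -7]
R4 ← R4 − (1/4)·R1: [0, 15, 35/4, 10]
R3 ← R3 − (7/3)·R2: [0, 0, 35, 28]
R4 ← R4 + (5/4)·R2: [0, 0, -175/16, -35/4]
R4 ← R4 + (5/16)·R3: [0, 0, 0, 0]
3 nonzero rows, so rank(A) = 3.
A has 4 columns; by rank–nullity, nullity = 4 − 3 = 1.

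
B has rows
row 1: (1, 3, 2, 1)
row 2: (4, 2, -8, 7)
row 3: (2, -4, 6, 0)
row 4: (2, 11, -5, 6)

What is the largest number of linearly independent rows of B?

4

Row reduce to echelon form.
R2 ← R2 − (4)·R1: [0, -10, -16, 3]
R3 ← R3 − (2)·R1: [0, -10, 2, -2]
R4 ← R4 − (2)·R1: [0, 5, -9, 4]
R3 ← R3 − R2: [0, 0, 18, -5]
R4 ← R4 + (1/2)·R2: [0, 0, -17, 11/2]
R4 ← R4 + (17/18)·R3: [0, 0, 0, 7/9]
Echelon form has 4 nonzero rows, so rank(B) = 4.
The rank gives the maximum number of linearly independent rows: 4.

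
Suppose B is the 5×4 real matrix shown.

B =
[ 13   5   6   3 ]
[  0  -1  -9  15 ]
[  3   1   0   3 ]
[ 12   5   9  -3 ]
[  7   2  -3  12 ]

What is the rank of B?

Row reduce to echelon form.
R3 ← R3 − (3/13)·R1: [0, -2/13, -18/13, 30/13]
R4 ← R4 − (12/13)·R1: [0, 5/13, 45/13, -75/13]
R5 ← R5 − (7/13)·R1: [0, -9/13, -81/13, 135/13]
R3 ← R3 − (2/13)·R2: [0, 0, 0, 0]
R4 ← R4 + (5/13)·R2: [0, 0, 0, 0]
R5 ← R5 − (9/13)·R2: [0, 0, 0, 0]
Echelon form has 2 nonzero rows, so rank(B) = 2.

2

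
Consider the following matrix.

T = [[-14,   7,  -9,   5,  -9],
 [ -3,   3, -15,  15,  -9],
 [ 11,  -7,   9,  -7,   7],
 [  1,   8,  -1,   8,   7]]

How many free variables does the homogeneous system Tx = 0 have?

Row reduce to echelon form.
R2 ← R2 − (3/14)·R1: [0, 3/2, -183/14, 195/14, -99/14]
R3 ← R3 + (11/14)·R1: [0, -3/2, 27/14, -43/14, -1/14]
R4 ← R4 + (1/14)·R1: [0, 17/2, -23/14, 117/14, 89/14]
R3 ← R3 + R2: [0, 0, -78/7, 76/7, -50/7]
R4 ← R4 − (17/3)·R2: [0, 0, 507/7, -494/7, 325/7]
R4 ← R4 + (13/2)·R3: [0, 0, 0, 0, 0]
3 nonzero rows, so rank(T) = 3.
T has 5 columns; by rank–nullity, nullity = 5 − 3 = 2.

2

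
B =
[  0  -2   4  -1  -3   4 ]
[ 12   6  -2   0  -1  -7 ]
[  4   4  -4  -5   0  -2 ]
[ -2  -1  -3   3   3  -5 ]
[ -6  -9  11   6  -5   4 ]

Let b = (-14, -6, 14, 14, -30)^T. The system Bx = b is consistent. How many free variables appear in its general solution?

1

Row reduce the augmented matrix [B | b].
Swap R1 ↔ R2
R3 ← R3 − (1/3)·R1: [0, 2, -10/3, -5, 1/3, 1/3, 16]
R4 ← R4 + (1/6)·R1: [0, 0, -10/3, 3, 17/6, -37/6, 13]
R5 ← R5 + (1/2)·R1: [0, -6, 10, 6, -11/2, 1/2, -33]
R3 ← R3 + R2: [0, 0, 2/3, -6, -8/3, 13/3, 2]
R5 ← R5 − (3)·R2: [0, 0, -2, 9, 7/2, -23/2, 9]
R4 ← R4 + (5)·R3: [0, 0, 0, -27, -21/2, 31/2, 23]
R5 ← R5 + (3)·R3: [0, 0, 0, -9, -9/2, 3/2, 15]
R5 ← R5 − (1/3)·R4: [0, 0, 0, 0, -1, -11/3, 22/3]
The echelon form has 5 nonzero rows, and every pivot lies in the first 6 columns, so rank(B) = rank([B|b]) = 5.
The system is consistent.
Free variables = (unknowns) − (rank) = 6 − 5 = 1.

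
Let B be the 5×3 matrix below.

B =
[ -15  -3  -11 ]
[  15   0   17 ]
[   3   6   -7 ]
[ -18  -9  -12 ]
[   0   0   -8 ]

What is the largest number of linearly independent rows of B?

3

Row reduce to echelon form.
R2 ← R2 + R1: [0, -3, 6]
R3 ← R3 + (1/5)·R1: [0, 27/5, -46/5]
R4 ← R4 − (6/5)·R1: [0, -27/5, 6/5]
R3 ← R3 + (9/5)·R2: [0, 0, 8/5]
R4 ← R4 − (9/5)·R2: [0, 0, -48/5]
R4 ← R4 + (6)·R3: [0, 0, 0]
R5 ← R5 + (5)·R3: [0, 0, 0]
Echelon form has 3 nonzero rows, so rank(B) = 3.
The rank gives the maximum number of linearly independent rows: 3.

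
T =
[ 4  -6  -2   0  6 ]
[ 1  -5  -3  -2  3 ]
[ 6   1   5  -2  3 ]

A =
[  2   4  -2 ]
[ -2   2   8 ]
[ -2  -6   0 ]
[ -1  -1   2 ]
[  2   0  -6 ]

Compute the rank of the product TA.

2

First compute TA:
[[ 36,  16, -92],
 [ 26,  14, -64],
 [  8,  -2, -26]]
Now row reduce the product.
R2 ← R2 − (13/18)·R1: [0, 22/9, 22/9]
R3 ← R3 − (2/9)·R1: [0, -50/9, -50/9]
R3 ← R3 + (25/11)·R2: [0, 0, 0]
2 nonzero rows, so rank(TA) = 2.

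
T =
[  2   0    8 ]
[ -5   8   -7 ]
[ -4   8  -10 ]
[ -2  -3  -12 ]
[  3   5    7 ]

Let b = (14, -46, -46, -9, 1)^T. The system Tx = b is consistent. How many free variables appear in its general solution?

0

Row reduce the augmented matrix [T | b].
R2 ← R2 + (5/2)·R1: [0, 8, 13, -11]
R3 ← R3 + (2)·R1: [0, 8, 6, -18]
R4 ← R4 + R1: [0, -3, -4, 5]
R5 ← R5 − (3/2)·R1: [0, 5, -5, -20]
R3 ← R3 − R2: [0, 0, -7, -7]
R4 ← R4 + (3/8)·R2: [0, 0, 7/8, 7/8]
R5 ← R5 − (5/8)·R2: [0, 0, -105/8, -105/8]
R4 ← R4 + (1/8)·R3: [0, 0, 0, 0]
R5 ← R5 − (15/8)·R3: [0, 0, 0, 0]
The echelon form has 3 nonzero rows, and every pivot lies in the first 3 columns, so rank(T) = rank([T|b]) = 3.
The system is consistent.
Free variables = (unknowns) − (rank) = 3 − 3 = 0.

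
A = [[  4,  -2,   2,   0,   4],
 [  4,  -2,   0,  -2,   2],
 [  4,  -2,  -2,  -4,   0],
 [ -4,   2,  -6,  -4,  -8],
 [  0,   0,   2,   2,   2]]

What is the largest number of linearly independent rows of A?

2

Row reduce to echelon form.
R2 ← R2 − R1: [0, 0, -2, -2, -2]
R3 ← R3 − R1: [0, 0, -4, -4, -4]
R4 ← R4 + R1: [0, 0, -4, -4, -4]
R3 ← R3 − (2)·R2: [0, 0, 0, 0, 0]
R4 ← R4 − (2)·R2: [0, 0, 0, 0, 0]
R5 ← R5 + R2: [0, 0, 0, 0, 0]
Echelon form has 2 nonzero rows, so rank(A) = 2.
The rank gives the maximum number of linearly independent rows: 2.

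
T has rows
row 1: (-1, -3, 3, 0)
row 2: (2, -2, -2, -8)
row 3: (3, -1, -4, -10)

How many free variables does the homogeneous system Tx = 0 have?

Row reduce to echelon form.
R2 ← R2 + (2)·R1: [0, -8, 4, -8]
R3 ← R3 + (3)·R1: [0, -10, 5, -10]
R3 ← R3 − (5/4)·R2: [0, 0, 0, 0]
2 nonzero rows, so rank(T) = 2.
T has 4 columns; by rank–nullity, nullity = 4 − 2 = 2.

2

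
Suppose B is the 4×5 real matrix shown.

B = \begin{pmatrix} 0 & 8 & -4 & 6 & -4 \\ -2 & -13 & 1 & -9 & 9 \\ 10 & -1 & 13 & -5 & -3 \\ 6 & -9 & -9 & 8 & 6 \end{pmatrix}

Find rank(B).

Row reduce to echelon form.
Swap R1 ↔ R2
R3 ← R3 + (5)·R1: [0, -66, 18, -50, 42]
R4 ← R4 + (3)·R1: [0, -48, -6, -19, 33]
R3 ← R3 + (33/4)·R2: [0, 0, -15, -1/2, 9]
R4 ← R4 + (6)·R2: [0, 0, -30, 17, 9]
R4 ← R4 − (2)·R3: [0, 0, 0, 18, -9]
Echelon form has 4 nonzero rows, so rank(B) = 4.

4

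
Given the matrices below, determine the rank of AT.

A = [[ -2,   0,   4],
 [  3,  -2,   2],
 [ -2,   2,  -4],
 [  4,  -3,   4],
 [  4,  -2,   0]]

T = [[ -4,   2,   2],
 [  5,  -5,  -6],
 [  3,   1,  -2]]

2

First compute AT:
[[ 20,   0, -12],
 [-16,  18,  14],
 [  6, -18,  -8],
 [-19,  27,  18],
 [-26,  18,  20]]
Now row reduce the product.
R2 ← R2 + (4/5)·R1: [0, 18, 22/5]
R3 ← R3 − (3/10)·R1: [0, -18, -22/5]
R4 ← R4 + (19/20)·R1: [0, 27, 33/5]
R5 ← R5 + (13/10)·R1: [0, 18, 22/5]
R3 ← R3 + R2: [0, 0, 0]
R4 ← R4 − (3/2)·R2: [0, 0, 0]
R5 ← R5 − R2: [0, 0, 0]
2 nonzero rows, so rank(AT) = 2.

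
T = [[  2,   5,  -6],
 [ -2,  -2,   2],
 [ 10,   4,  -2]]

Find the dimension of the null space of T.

Row reduce to echelon form.
R2 ← R2 + R1: [0, 3, -4]
R3 ← R3 − (5)·R1: [0, -21, 28]
R3 ← R3 + (7)·R2: [0, 0, 0]
2 nonzero rows, so rank(T) = 2.
T has 3 columns; by rank–nullity, nullity = 3 − 2 = 1.

1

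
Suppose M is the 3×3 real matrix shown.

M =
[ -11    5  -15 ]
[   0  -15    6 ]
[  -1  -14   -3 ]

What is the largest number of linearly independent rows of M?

3

Row reduce to echelon form.
R3 ← R3 − (1/11)·R1: [0, -159/11, -18/11]
R3 ← R3 − (53/55)·R2: [0, 0, -408/55]
Echelon form has 3 nonzero rows, so rank(M) = 3.
The rank gives the maximum number of linearly independent rows: 3.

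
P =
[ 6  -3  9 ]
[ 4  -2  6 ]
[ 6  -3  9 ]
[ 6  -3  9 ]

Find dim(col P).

1

Row reduce to echelon form.
R2 ← R2 − (2/3)·R1: [0, 0, 0]
R3 ← R3 − R1: [0, 0, 0]
R4 ← R4 − R1: [0, 0, 0]
Echelon form has 1 nonzero row, so rank(P) = 1.
The column space has dimension equal to the rank: 1.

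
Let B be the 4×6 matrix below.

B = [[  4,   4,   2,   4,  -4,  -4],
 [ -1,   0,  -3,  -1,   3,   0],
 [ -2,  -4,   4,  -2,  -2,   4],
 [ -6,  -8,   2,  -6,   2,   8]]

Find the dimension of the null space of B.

Row reduce to echelon form.
R2 ← R2 + (1/4)·R1: [0, 1, -5/2, 0, 2, -1]
R3 ← R3 + (1/2)·R1: [0, -2, 5, 0, -4, 2]
R4 ← R4 + (3/2)·R1: [0, -2, 5, 0, -4, 2]
R3 ← R3 + (2)·R2: [0, 0, 0, 0, 0, 0]
R4 ← R4 + (2)·R2: [0, 0, 0, 0, 0, 0]
2 nonzero rows, so rank(B) = 2.
B has 6 columns; by rank–nullity, nullity = 6 − 2 = 4.

4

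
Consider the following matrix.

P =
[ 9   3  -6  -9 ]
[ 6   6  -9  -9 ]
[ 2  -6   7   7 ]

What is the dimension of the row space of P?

Row reduce to echelon form.
R2 ← R2 − (2/3)·R1: [0, 4, -5, -3]
R3 ← R3 − (2/9)·R1: [0, -20/3, 25/3, 9]
R3 ← R3 + (5/3)·R2: [0, 0, 0, 4]
Echelon form has 3 nonzero rows, so rank(P) = 3.
The row space has dimension equal to the rank: 3.

3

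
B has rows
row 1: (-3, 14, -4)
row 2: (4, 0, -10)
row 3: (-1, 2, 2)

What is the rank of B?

Row reduce to echelon form.
R2 ← R2 + (4/3)·R1: [0, 56/3, -46/3]
R3 ← R3 − (1/3)·R1: [0, -8/3, 10/3]
R3 ← R3 + (1/7)·R2: [0, 0, 8/7]
Echelon form has 3 nonzero rows, so rank(B) = 3.

3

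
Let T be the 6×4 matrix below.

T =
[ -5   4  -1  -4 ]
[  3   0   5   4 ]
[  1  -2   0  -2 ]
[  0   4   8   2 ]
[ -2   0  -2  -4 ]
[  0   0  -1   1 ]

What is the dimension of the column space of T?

3

Row reduce to echelon form.
R2 ← R2 + (3/5)·R1: [0, 12/5, 22/5, 8/5]
R3 ← R3 + (1/5)·R1: [0, -6/5, -1/5, -14/5]
R5 ← R5 − (2/5)·R1: [0, -8/5, -8/5, -12/5]
R3 ← R3 + (1/2)·R2: [0, 0, 2, -2]
R4 ← R4 − (5/3)·R2: [0, 0, 2/3, -2/3]
R5 ← R5 + (2/3)·R2: [0, 0, 4/3, -4/3]
R4 ← R4 − (1/3)·R3: [0, 0, 0, 0]
R5 ← R5 − (2/3)·R3: [0, 0, 0, 0]
R6 ← R6 + (1/2)·R3: [0, 0, 0, 0]
Echelon form has 3 nonzero rows, so rank(T) = 3.
The column space has dimension equal to the rank: 3.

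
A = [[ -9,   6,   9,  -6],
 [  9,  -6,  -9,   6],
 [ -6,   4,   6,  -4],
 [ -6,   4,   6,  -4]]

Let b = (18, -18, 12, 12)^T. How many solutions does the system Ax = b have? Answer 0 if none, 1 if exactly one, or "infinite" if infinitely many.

infinite

Row reduce the augmented matrix [A | b].
R2 ← R2 + R1: [0, 0, 0, 0, 0]
R3 ← R3 − (2/3)·R1: [0, 0, 0, 0, 0]
R4 ← R4 − (2/3)·R1: [0, 0, 0, 0, 0]
The echelon form has 1 nonzero rows, and every pivot lies in the first 4 columns, so rank(A) = rank([A|b]) = 1.
The system is consistent.
rank = 1 < 4 unknowns, so there are infinitely many solutions.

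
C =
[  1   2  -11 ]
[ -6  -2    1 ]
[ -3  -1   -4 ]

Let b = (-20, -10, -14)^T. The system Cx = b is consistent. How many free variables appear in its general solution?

0

Row reduce the augmented matrix [C | b].
R2 ← R2 + (6)·R1: [0, 10, -65, -130]
R3 ← R3 + (3)·R1: [0, 5, -37, -74]
R3 ← R3 − (1/2)·R2: [0, 0, -9/2, -9]
The echelon form has 3 nonzero rows, and every pivot lies in the first 3 columns, so rank(C) = rank([C|b]) = 3.
The system is consistent.
Free variables = (unknowns) − (rank) = 3 − 3 = 0.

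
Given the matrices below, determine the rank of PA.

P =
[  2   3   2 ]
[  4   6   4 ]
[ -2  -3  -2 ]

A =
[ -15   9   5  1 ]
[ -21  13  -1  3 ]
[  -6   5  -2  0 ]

1

First compute PA:
[[-105,  67,   3,  11],
 [-210, 134,   6,  22],
 [105, -67,  -3, -11]]
Now row reduce the product.
R2 ← R2 − (2)·R1: [0, 0, 0, 0]
R3 ← R3 + R1: [0, 0, 0, 0]
1 nonzero row, so rank(PA) = 1.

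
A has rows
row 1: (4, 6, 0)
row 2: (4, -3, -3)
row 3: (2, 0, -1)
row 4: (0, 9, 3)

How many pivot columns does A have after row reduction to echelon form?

2

Row reduce to echelon form.
R2 ← R2 − R1: [0, -9, -3]
R3 ← R3 − (1/2)·R1: [0, -3, -1]
R3 ← R3 − (1/3)·R2: [0, 0, 0]
R4 ← R4 + R2: [0, 0, 0]
Echelon form has 2 nonzero rows, so rank(A) = 2.
Each nonzero row contributes one pivot column: 2 pivot columns.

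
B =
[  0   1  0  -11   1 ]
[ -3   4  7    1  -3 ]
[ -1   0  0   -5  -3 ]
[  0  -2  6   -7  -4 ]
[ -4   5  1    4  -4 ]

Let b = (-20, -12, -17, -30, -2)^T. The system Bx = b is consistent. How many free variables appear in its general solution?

Row reduce the augmented matrix [B | b].
Swap R1 ↔ R2
R3 ← R3 − (1/3)·R1: [0, -4/3, -7/3, -16/3, -2, -13]
R5 ← R5 − (4/3)·R1: [0, -1/3, -25/3, 8/3, 0, 14]
R3 ← R3 + (4/3)·R2: [0, 0, -7/3, -20, -2/3, -119/3]
R4 ← R4 + (2)·R2: [0, 0, 6, -29, -2, -70]
R5 ← R5 + (1/3)·R2: [0, 0, -25/3, -1, 1/3, 22/3]
R4 ← R4 + (18/7)·R3: [0, 0, 0, -563/7, -26/7, -172]
R5 ← R5 − (25/7)·R3: [0, 0, 0, 493/7, 19/7, 149]
R5 ← R5 + (493/563)·R4: [0, 0, 0, 0, -303/563, -909/563]
The echelon form has 5 nonzero rows, and every pivot lies in the first 5 columns, so rank(B) = rank([B|b]) = 5.
The system is consistent.
Free variables = (unknowns) − (rank) = 5 − 5 = 0.

0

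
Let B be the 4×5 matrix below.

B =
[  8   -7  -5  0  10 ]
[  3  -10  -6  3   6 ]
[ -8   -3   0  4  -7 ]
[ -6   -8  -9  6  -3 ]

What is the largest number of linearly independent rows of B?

3

Row reduce to echelon form.
R2 ← R2 − (3/8)·R1: [0, -59/8, -33/8, 3, 9/4]
R3 ← R3 + R1: [0, -10, -5, 4, 3]
R4 ← R4 + (3/4)·R1: [0, -53/4, -51/4, 6, 9/2]
R3 ← R3 − (80/59)·R2: [0, 0, 35/59, -4/59, -3/59]
R4 ← R4 − (106/59)·R2: [0, 0, -315/59, 36/59, 27/59]
R4 ← R4 + (9)·R3: [0, 0, 0, 0, 0]
Echelon form has 3 nonzero rows, so rank(B) = 3.
The rank gives the maximum number of linearly independent rows: 3.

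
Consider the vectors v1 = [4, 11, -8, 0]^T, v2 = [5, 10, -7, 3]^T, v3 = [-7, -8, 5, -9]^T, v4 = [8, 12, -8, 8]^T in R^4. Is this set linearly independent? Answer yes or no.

Form the matrix with these vectors as rows and row reduce.
R2 ← R2 − (5/4)·R1: [0, -15/4, 3, 3]
R3 ← R3 + (7/4)·R1: [0, 45/4, -9, -9]
R4 ← R4 − (2)·R1: [0, -10, 8, 8]
R3 ← R3 + (3)·R2: [0, 0, 0, 0]
R4 ← R4 − (8/3)·R2: [0, 0, 0, 0]
2 nonzero rows, so the 4 vectors span a space of dimension 2.
Since 2 < 4, the vectors are linearly dependent.

no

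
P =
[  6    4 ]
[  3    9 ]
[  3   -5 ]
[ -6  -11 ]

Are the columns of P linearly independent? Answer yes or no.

yes

Row reduce P to echelon form.
R2 ← R2 − (1/2)·R1: [0, 7]
R3 ← R3 − (1/2)·R1: [0, -7]
R4 ← R4 + R1: [0, -7]
R3 ← R3 + R2: [0, 0]
R4 ← R4 + R2: [0, 0]
2 pivots among 2 columns.
Every column is a pivot column, so the columns are linearly independent.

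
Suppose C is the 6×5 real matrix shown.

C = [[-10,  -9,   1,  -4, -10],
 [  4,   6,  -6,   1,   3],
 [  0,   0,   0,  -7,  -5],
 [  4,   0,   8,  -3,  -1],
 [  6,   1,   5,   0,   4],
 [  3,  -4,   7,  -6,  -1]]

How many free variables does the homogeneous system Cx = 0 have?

Row reduce to echelon form.
R2 ← R2 + (2/5)·R1: [0, 12/5, -28/5, -3/5, -1]
R4 ← R4 + (2/5)·R1: [0, -18/5, 42/5, -23/5, -5]
R5 ← R5 + (3/5)·R1: [0, -22/5, 28/5, -12/5, -2]
R6 ← R6 + (3/10)·R1: [0, -67/10, 73/10, -36/5, -4]
R4 ← R4 + (3/2)·R2: [0, 0, 0, -11/2, -13/2]
R5 ← R5 + (11/6)·R2: [0, 0, -14/3, -7/2, -23/6]
R6 ← R6 + (67/24)·R2: [0, 0, -25/3, -71/8, -163/24]
Swap R3 ↔ R5
R6 ← R6 − (25/14)·R3: [0, 0, 0, -21/8, 3/56]
R5 ← R5 − (14/11)·R4: [0, 0, 0, 0, 36/11]
R6 ← R6 − (21/44)·R4: [0, 0, 0, 0, 243/77]
R6 ← R6 − (27/28)·R5: [0, 0, 0, 0, 0]
5 nonzero rows, so rank(C) = 5.
C has 5 columns; by rank–nullity, nullity = 5 − 5 = 0.

0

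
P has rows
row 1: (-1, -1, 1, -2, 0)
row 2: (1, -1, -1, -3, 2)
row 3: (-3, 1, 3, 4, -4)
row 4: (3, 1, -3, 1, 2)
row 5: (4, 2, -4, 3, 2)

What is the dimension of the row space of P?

2

Row reduce to echelon form.
R2 ← R2 + R1: [0, -2, 0, -5, 2]
R3 ← R3 − (3)·R1: [0, 4, 0, 10, -4]
R4 ← R4 + (3)·R1: [0, -2, 0, -5, 2]
R5 ← R5 + (4)·R1: [0, -2, 0, -5, 2]
R3 ← R3 + (2)·R2: [0, 0, 0, 0, 0]
R4 ← R4 − R2: [0, 0, 0, 0, 0]
R5 ← R5 − R2: [0, 0, 0, 0, 0]
Echelon form has 2 nonzero rows, so rank(P) = 2.
The row space has dimension equal to the rank: 2.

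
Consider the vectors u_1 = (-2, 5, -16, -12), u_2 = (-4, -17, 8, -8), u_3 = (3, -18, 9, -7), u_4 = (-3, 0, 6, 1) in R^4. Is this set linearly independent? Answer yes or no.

yes

Form the matrix with these vectors as rows and row reduce.
R2 ← R2 − (2)·R1: [0, -27, 40, 16]
R3 ← R3 + (3/2)·R1: [0, -21/2, -15, -25]
R4 ← R4 − (3/2)·R1: [0, -15/2, 30, 19]
R3 ← R3 − (7/18)·R2: [0, 0, -275/9, -281/9]
R4 ← R4 − (5/18)·R2: [0, 0, 170/9, 131/9]
R4 ← R4 + (34/55)·R3: [0, 0, 0, -261/55]
4 nonzero rows, so the 4 vectors span a space of dimension 4.
Since 4 = 4, the vectors are linearly independent.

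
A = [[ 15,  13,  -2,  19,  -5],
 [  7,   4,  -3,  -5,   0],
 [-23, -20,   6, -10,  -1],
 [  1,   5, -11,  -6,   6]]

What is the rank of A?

4

Row reduce to echelon form.
R2 ← R2 − (7/15)·R1: [0, -31/15, -31/15, -208/15, 7/3]
R3 ← R3 + (23/15)·R1: [0, -1/15, 44/15, 287/15, -26/3]
R4 ← R4 − (1/15)·R1: [0, 62/15, -163/15, -109/15, 19/3]
R3 ← R3 − (1/31)·R2: [0, 0, 3, 607/31, -271/31]
R4 ← R4 + (2)·R2: [0, 0, -15, -35, 11]
R4 ← R4 + (5)·R3: [0, 0, 0, 1950/31, -1014/31]
Echelon form has 4 nonzero rows, so rank(A) = 4.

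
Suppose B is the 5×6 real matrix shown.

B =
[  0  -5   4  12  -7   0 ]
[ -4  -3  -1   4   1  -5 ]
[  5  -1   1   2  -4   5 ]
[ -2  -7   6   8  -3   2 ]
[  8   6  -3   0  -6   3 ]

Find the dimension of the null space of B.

Row reduce to echelon form.
Swap R1 ↔ R2
R3 ← R3 + (5/4)·R1: [0, -19/4, -1/4, 7, -11/4, -5/4]
R4 ← R4 − (1/2)·R1: [0, -11/2, 13/2, 6, -7/2, 9/2]
R5 ← R5 + (2)·R1: [0, 0, -5, 8, -4, -7]
R3 ← R3 − (19/20)·R2: [0, 0, -81/20, -22/5, 39/10, -5/4]
R4 ← R4 − (11/10)·R2: [0, 0, 21/10, -36/5, 21/5, 9/2]
R4 ← R4 + (14/27)·R3: [0, 0, 0, -256/27, 56/9, 104/27]
R5 ← R5 − (100/81)·R3: [0, 0, 0, 1088/81, -238/27, -442/81]
R5 ← R5 + (17/12)·R4: [0, 0, 0, 0, 0, 0]
4 nonzero rows, so rank(B) = 4.
B has 6 columns; by rank–nullity, nullity = 6 − 4 = 2.

2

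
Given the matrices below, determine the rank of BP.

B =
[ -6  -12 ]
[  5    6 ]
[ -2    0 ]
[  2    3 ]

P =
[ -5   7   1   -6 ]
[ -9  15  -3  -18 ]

First compute BP:
[[138, -222,  30, 252],
 [-79, 125, -13, -138],
 [ 10, -14,  -2,  12],
 [-37,  59,  -7, -66]]
Now row reduce the product.
R2 ← R2 + (79/138)·R1: [0, -48/23, 96/23, 144/23]
R3 ← R3 − (5/69)·R1: [0, 48/23, -96/23, -144/23]
R4 ← R4 + (37/138)·R1: [0, -12/23, 24/23, 36/23]
R3 ← R3 + R2: [0, 0, 0, 0]
R4 ← R4 − (1/4)·R2: [0, 0, 0, 0]
2 nonzero rows, so rank(BP) = 2.

2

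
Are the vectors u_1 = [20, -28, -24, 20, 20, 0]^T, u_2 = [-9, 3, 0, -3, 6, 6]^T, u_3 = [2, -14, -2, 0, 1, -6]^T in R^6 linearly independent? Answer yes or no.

Form the matrix with these vectors as rows and row reduce.
R2 ← R2 + (9/20)·R1: [0, -48/5, -54/5, 6, 15, 6]
R3 ← R3 − (1/10)·R1: [0, -56/5, 2/5, -2, -1, -6]
R3 ← R3 − (7/6)·R2: [0, 0, 13, -9, -37/2, -13]
3 nonzero rows, so the 3 vectors span a space of dimension 3.
Since 3 = 3, the vectors are linearly independent.

yes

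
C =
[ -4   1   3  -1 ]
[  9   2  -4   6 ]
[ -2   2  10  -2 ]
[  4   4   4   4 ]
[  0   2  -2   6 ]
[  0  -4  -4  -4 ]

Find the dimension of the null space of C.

0

Row reduce to echelon form.
R2 ← R2 + (9/4)·R1: [0, 17/4, 11/4, 15/4]
R3 ← R3 − (1/2)·R1: [0, 3/2, 17/2, -3/2]
R4 ← R4 + R1: [0, 5, 7, 3]
R3 ← R3 − (6/17)·R2: [0, 0, 128/17, -48/17]
R4 ← R4 − (20/17)·R2: [0, 0, 64/17, -24/17]
R5 ← R5 − (8/17)·R2: [0, 0, -56/17, 72/17]
R6 ← R6 + (16/17)·R2: [0, 0, -24/17, -8/17]
R4 ← R4 − (1/2)·R3: [0, 0, 0, 0]
R5 ← R5 + (7/16)·R3: [0, 0, 0, 3]
R6 ← R6 + (3/16)·R3: [0, 0, 0, -1]
Swap R4 ↔ R5
R6 ← R6 + (1/3)·R4: [0, 0, 0, 0]
4 nonzero rows, so rank(C) = 4.
C has 4 columns; by rank–nullity, nullity = 4 − 4 = 0.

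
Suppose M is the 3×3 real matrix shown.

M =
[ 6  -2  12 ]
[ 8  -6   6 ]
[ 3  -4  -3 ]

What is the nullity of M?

Row reduce to echelon form.
R2 ← R2 − (4/3)·R1: [0, -10/3, -10]
R3 ← R3 − (1/2)·R1: [0, -3, -9]
R3 ← R3 − (9/10)·R2: [0, 0, 0]
2 nonzero rows, so rank(M) = 2.
M has 3 columns; by rank–nullity, nullity = 3 − 2 = 1.

1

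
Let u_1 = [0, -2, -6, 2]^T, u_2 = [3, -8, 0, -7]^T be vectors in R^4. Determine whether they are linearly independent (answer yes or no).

yes

Form the matrix with these vectors as rows and row reduce.
Swap R1 ↔ R2
2 nonzero rows, so the 2 vectors span a space of dimension 2.
Since 2 = 2, the vectors are linearly independent.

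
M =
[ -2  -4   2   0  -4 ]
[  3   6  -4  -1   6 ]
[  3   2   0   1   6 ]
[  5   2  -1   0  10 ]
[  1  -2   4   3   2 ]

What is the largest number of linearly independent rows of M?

Row reduce to echelon form.
R2 ← R2 + (3/2)·R1: [0, 0, -1, -1, 0]
R3 ← R3 + (3/2)·R1: [0, -4, 3, 1, 0]
R4 ← R4 + (5/2)·R1: [0, -8, 4, 0, 0]
R5 ← R5 + (1/2)·R1: [0, -4, 5, 3, 0]
Swap R2 ↔ R3
R4 ← R4 − (2)·R2: [0, 0, -2, -2, 0]
R5 ← R5 − R2: [0, 0, 2, 2, 0]
R4 ← R4 − (2)·R3: [0, 0, 0, 0, 0]
R5 ← R5 + (2)·R3: [0, 0, 0, 0, 0]
Echelon form has 3 nonzero rows, so rank(M) = 3.
The rank gives the maximum number of linearly independent rows: 3.

3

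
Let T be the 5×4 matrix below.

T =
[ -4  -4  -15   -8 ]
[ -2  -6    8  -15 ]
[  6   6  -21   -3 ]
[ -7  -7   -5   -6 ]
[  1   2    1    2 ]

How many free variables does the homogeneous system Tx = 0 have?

Row reduce to echelon form.
R2 ← R2 − (1/2)·R1: [0, -4, 31/2, -11]
R3 ← R3 + (3/2)·R1: [0, 0, -87/2, -15]
R4 ← R4 − (7/4)·R1: [0, 0, 85/4, 8]
R5 ← R5 + (1/4)·R1: [0, 1, -11/4, 0]
R5 ← R5 + (1/4)·R2: [0, 0, 9/8, -11/4]
R4 ← R4 + (85/174)·R3: [0, 0, 0, 39/58]
R5 ← R5 + (3/116)·R3: [0, 0, 0, -91/29]
R5 ← R5 + (14/3)·R4: [0, 0, 0, 0]
4 nonzero rows, so rank(T) = 4.
T has 4 columns; by rank–nullity, nullity = 4 − 4 = 0.

0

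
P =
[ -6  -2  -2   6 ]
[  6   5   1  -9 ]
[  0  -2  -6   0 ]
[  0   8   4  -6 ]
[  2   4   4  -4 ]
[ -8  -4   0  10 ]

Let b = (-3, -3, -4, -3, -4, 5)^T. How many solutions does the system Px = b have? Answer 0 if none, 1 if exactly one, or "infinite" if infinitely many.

0

Row reduce the augmented matrix [P | b].
R2 ← R2 + R1: [0, 3, -1, -3, -6]
R5 ← R5 + (1/3)·R1: [0, 10/3, 10/3, -2, -5]
R6 ← R6 − (4/3)·R1: [0, -4/3, 8/3, 2, 9]
R3 ← R3 + (2/3)·R2: [0, 0, -20/3, -2, -8]
R4 ← R4 − (8/3)·R2: [0, 0, 20/3, 2, 13]
R5 ← R5 − (10/9)·R2: [0, 0, 40/9, 4/3, 5/3]
R6 ← R6 + (4/9)·R2: [0, 0, 20/9, 2/3, 19/3]
R4 ← R4 + R3: [0, 0, 0, 0, 5]
R5 ← R5 + (2/3)·R3: [0, 0, 0, 0, -11/3]
R6 ← R6 + (1/3)·R3: [0, 0, 0, 0, 11/3]
R5 ← R5 + (11/15)·R4: [0, 0, 0, 0, 0]
R6 ← R6 − (11/15)·R4: [0, 0, 0, 0, 0]
The echelon form has 4 nonzero rows; the last pivot sits in the augmented column, so rank(P) = 3 but rank([P|b]) = 4.
Since the ranks differ, the system is inconsistent.
It has no solutions.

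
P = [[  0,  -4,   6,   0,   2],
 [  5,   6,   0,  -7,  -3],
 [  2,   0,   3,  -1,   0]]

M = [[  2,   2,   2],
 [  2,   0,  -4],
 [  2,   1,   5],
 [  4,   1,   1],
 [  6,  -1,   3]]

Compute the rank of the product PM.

First compute PM:
[[ 16,   4,  52],
 [-24,   6, -30],
 [  6,   6,  18]]
Now row reduce the product.
R2 ← R2 + (3/2)·R1: [0, 12, 48]
R3 ← R3 − (3/8)·R1: [0, 9/2, -3/2]
R3 ← R3 − (3/8)·R2: [0, 0, -39/2]
3 nonzero rows, so rank(PM) = 3.

3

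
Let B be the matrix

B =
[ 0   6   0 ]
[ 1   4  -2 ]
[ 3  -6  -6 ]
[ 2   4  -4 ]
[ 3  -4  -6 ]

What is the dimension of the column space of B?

Row reduce to echelon form.
Swap R1 ↔ R2
R3 ← R3 − (3)·R1: [0, -18, 0]
R4 ← R4 − (2)·R1: [0, -4, 0]
R5 ← R5 − (3)·R1: [0, -16, 0]
R3 ← R3 + (3)·R2: [0, 0, 0]
R4 ← R4 + (2/3)·R2: [0, 0, 0]
R5 ← R5 + (8/3)·R2: [0, 0, 0]
Echelon form has 2 nonzero rows, so rank(B) = 2.
The column space has dimension equal to the rank: 2.

2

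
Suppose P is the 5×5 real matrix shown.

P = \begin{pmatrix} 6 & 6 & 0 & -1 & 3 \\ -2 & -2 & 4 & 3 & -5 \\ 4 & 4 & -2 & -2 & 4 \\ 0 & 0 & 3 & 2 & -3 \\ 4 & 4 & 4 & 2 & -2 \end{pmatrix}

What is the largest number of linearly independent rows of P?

Row reduce to echelon form.
R2 ← R2 + (1/3)·R1: [0, 0, 4, 8/3, -4]
R3 ← R3 − (2/3)·R1: [0, 0, -2, -4/3, 2]
R5 ← R5 − (2/3)·R1: [0, 0, 4, 8/3, -4]
R3 ← R3 + (1/2)·R2: [0, 0, 0, 0, 0]
R4 ← R4 − (3/4)·R2: [0, 0, 0, 0, 0]
R5 ← R5 − R2: [0, 0, 0, 0, 0]
Echelon form has 2 nonzero rows, so rank(P) = 2.
The rank gives the maximum number of linearly independent rows: 2.

2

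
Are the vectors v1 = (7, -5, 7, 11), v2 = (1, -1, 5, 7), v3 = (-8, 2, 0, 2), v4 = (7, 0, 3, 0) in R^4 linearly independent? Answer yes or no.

no

Form the matrix with these vectors as rows and row reduce.
R2 ← R2 − (1/7)·R1: [0, -2/7, 4, 38/7]
R3 ← R3 + (8/7)·R1: [0, -26/7, 8, 102/7]
R4 ← R4 − R1: [0, 5, -4, -11]
R3 ← R3 − (13)·R2: [0, 0, -44, -56]
R4 ← R4 + (35/2)·R2: [0, 0, 66, 84]
R4 ← R4 + (3/2)·R3: [0, 0, 0, 0]
3 nonzero rows, so the 4 vectors span a space of dimension 3.
Since 3 < 4, the vectors are linearly dependent.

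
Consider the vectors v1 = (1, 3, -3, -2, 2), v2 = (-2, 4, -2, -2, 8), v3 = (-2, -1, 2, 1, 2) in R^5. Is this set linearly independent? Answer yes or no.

no

Form the matrix with these vectors as rows and row reduce.
R2 ← R2 + (2)·R1: [0, 10, -8, -6, 12]
R3 ← R3 + (2)·R1: [0, 5, -4, -3, 6]
R3 ← R3 − (1/2)·R2: [0, 0, 0, 0, 0]
2 nonzero rows, so the 3 vectors span a space of dimension 2.
Since 2 < 3, the vectors are linearly dependent.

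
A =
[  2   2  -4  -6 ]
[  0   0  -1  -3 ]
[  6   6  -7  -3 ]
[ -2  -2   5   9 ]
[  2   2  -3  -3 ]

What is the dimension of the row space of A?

2

Row reduce to echelon form.
R3 ← R3 − (3)·R1: [0, 0, 5, 15]
R4 ← R4 + R1: [0, 0, 1, 3]
R5 ← R5 − R1: [0, 0, 1, 3]
R3 ← R3 + (5)·R2: [0, 0, 0, 0]
R4 ← R4 + R2: [0, 0, 0, 0]
R5 ← R5 + R2: [0, 0, 0, 0]
Echelon form has 2 nonzero rows, so rank(A) = 2.
The row space has dimension equal to the rank: 2.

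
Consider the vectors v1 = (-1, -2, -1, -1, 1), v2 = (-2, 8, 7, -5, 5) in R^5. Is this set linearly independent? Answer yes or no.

yes

Form the matrix with these vectors as rows and row reduce.
R2 ← R2 − (2)·R1: [0, 12, 9, -3, 3]
2 nonzero rows, so the 2 vectors span a space of dimension 2.
Since 2 = 2, the vectors are linearly independent.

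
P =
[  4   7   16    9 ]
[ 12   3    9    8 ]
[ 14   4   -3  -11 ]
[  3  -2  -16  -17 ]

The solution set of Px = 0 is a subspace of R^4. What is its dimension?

0

Row reduce to echelon form.
R2 ← R2 − (3)·R1: [0, -18, -39, -19]
R3 ← R3 − (7/2)·R1: [0, -41/2, -59, -85/2]
R4 ← R4 − (3/4)·R1: [0, -29/4, -28, -95/4]
R3 ← R3 − (41/36)·R2: [0, 0, -175/12, -751/36]
R4 ← R4 − (29/72)·R2: [0, 0, -295/24, -1159/72]
R4 ← R4 − (59/70)·R3: [0, 0, 0, 52/35]
4 nonzero rows, so rank(P) = 4.
P has 4 columns; by rank–nullity, nullity = 4 − 4 = 0.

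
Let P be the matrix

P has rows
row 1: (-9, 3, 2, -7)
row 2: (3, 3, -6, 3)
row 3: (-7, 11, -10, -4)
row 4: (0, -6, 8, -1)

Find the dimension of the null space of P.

Row reduce to echelon form.
R2 ← R2 + (1/3)·R1: [0, 4, -16/3, 2/3]
R3 ← R3 − (7/9)·R1: [0, 26/3, -104/9, 13/9]
R3 ← R3 − (13/6)·R2: [0, 0, 0, 0]
R4 ← R4 + (3/2)·R2: [0, 0, 0, 0]
2 nonzero rows, so rank(P) = 2.
P has 4 columns; by rank–nullity, nullity = 4 − 2 = 2.

2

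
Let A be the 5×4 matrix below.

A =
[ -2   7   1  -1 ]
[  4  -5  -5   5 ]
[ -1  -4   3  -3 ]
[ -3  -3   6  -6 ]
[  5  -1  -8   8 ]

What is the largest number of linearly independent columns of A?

Row reduce to echelon form.
R2 ← R2 + (2)·R1: [0, 9, -3, 3]
R3 ← R3 − (1/2)·R1: [0, -15/2, 5/2, -5/2]
R4 ← R4 − (3/2)·R1: [0, -27/2, 9/2, -9/2]
R5 ← R5 + (5/2)·R1: [0, 33/2, -11/2, 11/2]
R3 ← R3 + (5/6)·R2: [0, 0, 0, 0]
R4 ← R4 + (3/2)·R2: [0, 0, 0, 0]
R5 ← R5 − (11/6)·R2: [0, 0, 0, 0]
Echelon form has 2 nonzero rows, so rank(A) = 2.
The rank gives the maximum number of linearly independent columns: 2.

2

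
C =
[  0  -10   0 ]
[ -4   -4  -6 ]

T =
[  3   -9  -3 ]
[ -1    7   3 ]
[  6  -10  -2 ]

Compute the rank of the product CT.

First compute CT:
[[ 10, -70, -30],
 [-44,  68,  12]]
Now row reduce the product.
R2 ← R2 + (22/5)·R1: [0, -240, -120]
2 nonzero rows, so rank(CT) = 2.

2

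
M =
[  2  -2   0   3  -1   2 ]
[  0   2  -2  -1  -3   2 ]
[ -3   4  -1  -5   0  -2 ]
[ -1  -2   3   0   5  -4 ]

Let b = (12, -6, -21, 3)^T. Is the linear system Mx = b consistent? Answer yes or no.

yes

Row reduce the augmented matrix [M | b].
R3 ← R3 + (3/2)·R1: [0, 1, -1, -1/2, -3/2, 1, -3]
R4 ← R4 + (1/2)·R1: [0, -3, 3, 3/2, 9/2, -3, 9]
R3 ← R3 − (1/2)·R2: [0, 0, 0, 0, 0, 0, 0]
R4 ← R4 + (3/2)·R2: [0, 0, 0, 0, 0, 0, 0]
The echelon form has 2 nonzero rows, and every pivot lies in the first 6 columns, so rank(M) = rank([M|b]) = 2.
The system is consistent.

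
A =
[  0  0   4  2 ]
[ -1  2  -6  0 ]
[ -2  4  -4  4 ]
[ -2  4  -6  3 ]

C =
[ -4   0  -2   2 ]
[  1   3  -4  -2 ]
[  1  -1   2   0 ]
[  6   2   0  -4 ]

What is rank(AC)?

2

First compute AC:
[[ 16,   0,   8,  -8],
 [  0,  12, -18,  -6],
 [ 32,  24, -20, -28],
 [ 24,  24, -24, -24]]
Now row reduce the product.
R3 ← R3 − (2)·R1: [0, 24, -36, -12]
R4 ← R4 − (3/2)·R1: [0, 24, -36, -12]
R3 ← R3 − (2)·R2: [0, 0, 0, 0]
R4 ← R4 − (2)·R2: [0, 0, 0, 0]
2 nonzero rows, so rank(AC) = 2.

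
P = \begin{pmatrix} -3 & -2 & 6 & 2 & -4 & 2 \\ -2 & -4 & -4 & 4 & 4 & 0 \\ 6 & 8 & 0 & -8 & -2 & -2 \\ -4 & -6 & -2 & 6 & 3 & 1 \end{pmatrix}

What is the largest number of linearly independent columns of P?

2

Row reduce to echelon form.
R2 ← R2 − (2/3)·R1: [0, -8/3, -8, 8/3, 20/3, -4/3]
R3 ← R3 + (2)·R1: [0, 4, 12, -4, -10, 2]
R4 ← R4 − (4/3)·R1: [0, -10/3, -10, 10/3, 25/3, -5/3]
R3 ← R3 + (3/2)·R2: [0, 0, 0, 0, 0, 0]
R4 ← R4 − (5/4)·R2: [0, 0, 0, 0, 0, 0]
Echelon form has 2 nonzero rows, so rank(P) = 2.
The rank gives the maximum number of linearly independent columns: 2.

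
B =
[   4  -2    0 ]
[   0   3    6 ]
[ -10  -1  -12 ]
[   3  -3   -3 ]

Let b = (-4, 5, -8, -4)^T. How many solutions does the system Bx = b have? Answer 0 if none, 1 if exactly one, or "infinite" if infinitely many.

Row reduce the augmented matrix [B | b].
R3 ← R3 + (5/2)·R1: [0, -6, -12, -18]
R4 ← R4 − (3/4)·R1: [0, -3/2, -3, -1]
R3 ← R3 + (2)·R2: [0, 0, 0, -8]
R4 ← R4 + (1/2)·R2: [0, 0, 0, 3/2]
R4 ← R4 + (3/16)·R3: [0, 0, 0, 0]
The echelon form has 3 nonzero rows; the last pivot sits in the augmented column, so rank(B) = 2 but rank([B|b]) = 3.
Since the ranks differ, the system is inconsistent.
It has no solutions.

0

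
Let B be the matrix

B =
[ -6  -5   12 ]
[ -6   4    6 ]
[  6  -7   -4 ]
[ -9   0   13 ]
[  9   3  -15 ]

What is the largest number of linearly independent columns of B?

Row reduce to echelon form.
R2 ← R2 − R1: [0, 9, -6]
R3 ← R3 + R1: [0, -12, 8]
R4 ← R4 − (3/2)·R1: [0, 15/2, -5]
R5 ← R5 + (3/2)·R1: [0, -9/2, 3]
R3 ← R3 + (4/3)·R2: [0, 0, 0]
R4 ← R4 − (5/6)·R2: [0, 0, 0]
R5 ← R5 + (1/2)·R2: [0, 0, 0]
Echelon form has 2 nonzero rows, so rank(B) = 2.
The rank gives the maximum number of linearly independent columns: 2.

2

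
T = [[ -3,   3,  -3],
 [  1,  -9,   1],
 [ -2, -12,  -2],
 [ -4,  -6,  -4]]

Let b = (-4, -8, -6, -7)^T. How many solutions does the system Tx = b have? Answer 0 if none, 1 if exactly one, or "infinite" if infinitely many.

Row reduce the augmented matrix [T | b].
R2 ← R2 + (1/3)·R1: [0, -8, 0, -28/3]
R3 ← R3 − (2/3)·R1: [0, -14, 0, -10/3]
R4 ← R4 − (4/3)·R1: [0, -10, 0, -5/3]
R3 ← R3 − (7/4)·R2: [0, 0, 0, 13]
R4 ← R4 − (5/4)·R2: [0, 0, 0, 10]
R4 ← R4 − (10/13)·R3: [0, 0, 0, 0]
The echelon form has 3 nonzero rows; the last pivot sits in the augmented column, so rank(T) = 2 but rank([T|b]) = 3.
Since the ranks differ, the system is inconsistent.
It has no solutions.

0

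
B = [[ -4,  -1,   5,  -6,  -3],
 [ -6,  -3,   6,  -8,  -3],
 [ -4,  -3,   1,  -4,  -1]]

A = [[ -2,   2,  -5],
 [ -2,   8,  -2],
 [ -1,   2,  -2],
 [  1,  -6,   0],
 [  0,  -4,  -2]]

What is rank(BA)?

2

First compute BA:
[[ -1,  42,  18],
 [  4,  36,  30],
 [  9,  -2,  26]]
Now row reduce the product.
R2 ← R2 + (4)·R1: [0, 204, 102]
R3 ← R3 + (9)·R1: [0, 376, 188]
R3 ← R3 − (94/51)·R2: [0, 0, 0]
2 nonzero rows, so rank(BA) = 2.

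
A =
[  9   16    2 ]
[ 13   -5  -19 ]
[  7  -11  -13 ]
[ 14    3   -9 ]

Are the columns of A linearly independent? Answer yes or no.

yes

Row reduce A to echelon form.
R2 ← R2 − (13/9)·R1: [0, -253/9, -197/9]
R3 ← R3 − (7/9)·R1: [0, -211/9, -131/9]
R4 ← R4 − (14/9)·R1: [0, -197/9, -109/9]
R3 ← R3 − (211/253)·R2: [0, 0, 936/253]
R4 ← R4 − (197/253)·R2: [0, 0, 1248/253]
R4 ← R4 − (4/3)·R3: [0, 0, 0]
3 pivots among 3 columns.
Every column is a pivot column, so the columns are linearly independent.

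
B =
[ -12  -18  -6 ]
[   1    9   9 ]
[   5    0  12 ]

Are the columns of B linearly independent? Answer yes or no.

yes

Row reduce B to echelon form.
R2 ← R2 + (1/12)·R1: [0, 15/2, 17/2]
R3 ← R3 + (5/12)·R1: [0, -15/2, 19/2]
R3 ← R3 + R2: [0, 0, 18]
3 pivots among 3 columns.
Every column is a pivot column, so the columns are linearly independent.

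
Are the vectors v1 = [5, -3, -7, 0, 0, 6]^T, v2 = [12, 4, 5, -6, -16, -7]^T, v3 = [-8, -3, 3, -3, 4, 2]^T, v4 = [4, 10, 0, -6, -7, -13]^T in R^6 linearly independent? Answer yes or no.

yes

Form the matrix with these vectors as rows and row reduce.
R2 ← R2 − (12/5)·R1: [0, 56/5, 109/5, -6, -16, -107/5]
R3 ← R3 + (8/5)·R1: [0, -39/5, -41/5, -3, 4, 58/5]
R4 ← R4 − (4/5)·R1: [0, 62/5, 28/5, -6, -7, -89/5]
R3 ← R3 + (39/56)·R2: [0, 0, 391/56, -201/28, -50/7, -185/56]
R4 ← R4 − (31/28)·R2: [0, 0, -519/28, 9/14, 75/7, 165/28]
R4 ← R4 + (1038/391)·R3: [0, 0, 0, -7200/391, -3225/391, -1125/391]
4 nonzero rows, so the 4 vectors span a space of dimension 4.
Since 4 = 4, the vectors are linearly independent.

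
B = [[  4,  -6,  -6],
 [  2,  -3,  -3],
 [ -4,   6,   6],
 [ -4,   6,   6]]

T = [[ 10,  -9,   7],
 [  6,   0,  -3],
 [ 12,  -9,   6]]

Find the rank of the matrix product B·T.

1

First compute BT:
[[-68,  18,  10],
 [-34,   9,   5],
 [ 68, -18, -10],
 [ 68, -18, -10]]
Now row reduce the product.
R2 ← R2 − (1/2)·R1: [0, 0, 0]
R3 ← R3 + R1: [0, 0, 0]
R4 ← R4 + R1: [0, 0, 0]
1 nonzero row, so rank(BT) = 1.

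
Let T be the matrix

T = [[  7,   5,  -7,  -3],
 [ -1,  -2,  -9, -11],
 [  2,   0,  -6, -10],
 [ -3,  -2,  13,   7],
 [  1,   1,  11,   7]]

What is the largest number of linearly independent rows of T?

3

Row reduce to echelon form.
R2 ← R2 + (1/7)·R1: [0, -9/7, -10, -80/7]
R3 ← R3 − (2/7)·R1: [0, -10/7, -4, -64/7]
R4 ← R4 + (3/7)·R1: [0, 1/7, 10, 40/7]
R5 ← R5 − (1/7)·R1: [0, 2/7, 12, 52/7]
R3 ← R3 − (10/9)·R2: [0, 0, 64/9, 32/9]
R4 ← R4 + (1/9)·R2: [0, 0, 80/9, 40/9]
R5 ← R5 + (2/9)·R2: [0, 0, 88/9, 44/9]
R4 ← R4 − (5/4)·R3: [0, 0, 0, 0]
R5 ← R5 − (11/8)·R3: [0, 0, 0, 0]
Echelon form has 3 nonzero rows, so rank(T) = 3.
The rank gives the maximum number of linearly independent rows: 3.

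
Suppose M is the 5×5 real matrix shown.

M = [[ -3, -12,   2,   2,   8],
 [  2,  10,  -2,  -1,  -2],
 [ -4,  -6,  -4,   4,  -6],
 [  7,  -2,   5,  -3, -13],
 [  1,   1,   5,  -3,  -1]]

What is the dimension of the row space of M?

Row reduce to echelon form.
R2 ← R2 + (2/3)·R1: [0, 2, -2/3, 1/3, 10/3]
R3 ← R3 − (4/3)·R1: [0, 10, -20/3, 4/3, -50/3]
R4 ← R4 + (7/3)·R1: [0, -30, 29/3, 5/3, 17/3]
R5 ← R5 + (1/3)·R1: [0, -3, 17/3, -7/3, 5/3]
R3 ← R3 − (5)·R2: [0, 0, -10/3, -1/3, -100/3]
R4 ← R4 + (15)·R2: [0, 0, -1/3, 20/3, 167/3]
R5 ← R5 + (3/2)·R2: [0, 0, 14/3, -11/6, 20/3]
R4 ← R4 − (1/10)·R3: [0, 0, 0, 67/10, 59]
R5 ← R5 + (7/5)·R3: [0, 0, 0, -23/10, -40]
R5 ← R5 + (23/67)·R4: [0, 0, 0, 0, -1323/67]
Echelon form has 5 nonzero rows, so rank(M) = 5.
The row space has dimension equal to the rank: 5.

5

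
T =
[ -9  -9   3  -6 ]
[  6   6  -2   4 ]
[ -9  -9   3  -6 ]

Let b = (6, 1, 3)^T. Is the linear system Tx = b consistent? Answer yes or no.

no

Row reduce the augmented matrix [T | b].
R2 ← R2 + (2/3)·R1: [0, 0, 0, 0, 5]
R3 ← R3 − R1: [0, 0, 0, 0, -3]
R3 ← R3 + (3/5)·R2: [0, 0, 0, 0, 0]
The echelon form has 2 nonzero rows; the last pivot sits in the augmented column, so rank(T) = 1 but rank([T|b]) = 2.
Since the ranks differ, the system is inconsistent.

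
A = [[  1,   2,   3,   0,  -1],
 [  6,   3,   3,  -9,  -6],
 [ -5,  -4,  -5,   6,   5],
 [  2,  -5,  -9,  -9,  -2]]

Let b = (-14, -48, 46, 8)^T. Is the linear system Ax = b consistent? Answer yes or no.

Row reduce the augmented matrix [A | b].
R2 ← R2 − (6)·R1: [0, -9, -15, -9, 0, 36]
R3 ← R3 + (5)·R1: [0, 6, 10, 6, 0, -24]
R4 ← R4 − (2)·R1: [0, -9, -15, -9, 0, 36]
R3 ← R3 + (2/3)·R2: [0, 0, 0, 0, 0, 0]
R4 ← R4 − R2: [0, 0, 0, 0, 0, 0]
The echelon form has 2 nonzero rows, and every pivot lies in the first 5 columns, so rank(A) = rank([A|b]) = 2.
The system is consistent.

yes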